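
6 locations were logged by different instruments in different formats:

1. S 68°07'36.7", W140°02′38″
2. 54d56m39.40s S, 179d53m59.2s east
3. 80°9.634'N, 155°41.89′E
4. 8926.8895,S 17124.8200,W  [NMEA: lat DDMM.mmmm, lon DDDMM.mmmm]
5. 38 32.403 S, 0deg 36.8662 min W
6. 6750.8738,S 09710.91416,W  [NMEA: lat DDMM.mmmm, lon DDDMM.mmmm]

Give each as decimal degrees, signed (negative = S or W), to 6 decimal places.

1. -68.126861, -140.043889
2. -54.944278, 179.899778
3. 80.160567, 155.698167
4. -89.448158, -171.413667
5. -38.540050, -0.614437
6. -67.847897, -97.181903

Point 1:
  φ: 7′ + 36.7″ = 7.61167′; 68 + 7.61167/60 = 68.1268611
  S → negative
  Lon: 140° + 2/60 + 38/3600 = 140 + 0.033333 + 0.010556 = 140.0438889
  W → negative
Point 2:
  Lat: 54 + 56/60 + 39.4/3600 = 54.9442778
  S ⇒ negate
  Longitude: 179 + 53/60 + 59.2/3600 = 179.8997778
  E ⇒ keep positive
Point 3:
  φ: 80 + 9.634/60 = 80.1605667
  N ⇒ keep positive
  Lon: 41.89′ = 0.698167°; total 155.6981667
  E ⇒ keep positive
Point 4:
  Latitude: split at 2 digits → 89° and 26.8895′; 89 + 26.8895/60 = 89.4481583
  S → negative
  Lon: degrees = first 3 digits = 171, minutes = 24.82; 171 + 24.82/60 = 171.4136667
  W → negative
Point 5:
  Lat: 32.403′ = 0.540050°; total 38.5400500
  S → negative
  Longitude: 36.8662′ = 0.614437°; total 0.6144367
  hemisphere W, so the sign is −
Point 6:
  Lat: degrees = first 2 digits = 67, minutes = 50.8738; 67 + 50.8738/60 = 67.8478967
  hemisphere S, so the sign is −
  Lon: split at 3 digits → 097° and 10.91416′; 97 + 10.91416/60 = 97.1819027
  hemisphere W, so the sign is −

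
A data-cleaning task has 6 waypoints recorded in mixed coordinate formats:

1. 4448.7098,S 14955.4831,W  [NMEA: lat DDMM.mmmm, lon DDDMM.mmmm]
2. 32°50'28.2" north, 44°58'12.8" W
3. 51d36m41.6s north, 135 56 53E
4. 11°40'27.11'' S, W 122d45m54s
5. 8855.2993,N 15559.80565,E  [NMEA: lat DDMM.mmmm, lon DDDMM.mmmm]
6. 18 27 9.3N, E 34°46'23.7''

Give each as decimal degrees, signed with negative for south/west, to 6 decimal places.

1. -44.811830, -149.924718
2. 32.841167, -44.970222
3. 51.611556, 135.948056
4. -11.674197, -122.765000
5. 88.921655, 155.996761
6. 18.452583, 34.773250

Point 1:
  Lat: split at 2 digits → 44° and 48.7098′; 44 + 48.7098/60 = 44.8118300
  S ⇒ negate
  Longitude: split at 3 digits → 149° and 55.4831′; 149 + 55.4831/60 = 149.9247183
  W → negative
Point 2:
  Lat: 32 + 50/60 + 28.2/3600 = 32.8411667
  N ⇒ keep positive
  Lon: 44 + 58/60 + 12.8/3600 = 44.9702222
  hemisphere W, so the sign is −
Point 3:
  φ: 51° + 36/60 + 41.6/3600 = 51 + 0.600000 + 0.011556 = 51.6115556
  N ⇒ keep positive
  Longitude: 135 + 56/60 + 53/3600 = 135.9480556
  E → positive
Point 4:
  φ: 11 + 40/60 + 27.11/3600 = 11.6741972
  hemisphere S, so the sign is −
  λ: 45′ + 54″ = 45.90000′; 122 + 45.90000/60 = 122.7650000
  W ⇒ negate
Point 5:
  Latitude: degrees = first 2 digits = 88, minutes = 55.2993; 88 + 55.2993/60 = 88.9216550
  N ⇒ keep positive
  Longitude: split at 3 digits → 155° and 59.80565′; 155 + 59.80565/60 = 155.9967608
  E → positive
Point 6:
  φ: 18 + 27/60 + 9.3/3600 = 18.4525833
  N → positive
  λ: 34 + 46/60 + 23.7/3600 = 34.7732500
  E → positive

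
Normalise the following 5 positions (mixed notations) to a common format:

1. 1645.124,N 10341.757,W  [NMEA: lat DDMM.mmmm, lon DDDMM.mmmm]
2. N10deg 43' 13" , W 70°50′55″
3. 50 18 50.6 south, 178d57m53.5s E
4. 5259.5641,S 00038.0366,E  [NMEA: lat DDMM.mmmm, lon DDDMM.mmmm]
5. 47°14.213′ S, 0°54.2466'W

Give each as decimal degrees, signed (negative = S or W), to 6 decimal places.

Point 1:
  Latitude: split at 2 digits → 16° and 45.124′; 16 + 45.124/60 = 16.7520667
  N → positive
  λ: degrees = first 3 digits = 103, minutes = 41.757; 103 + 41.757/60 = 103.6959500
  hemisphere W, so the sign is −
Point 2:
  φ: 43′ + 13″ = 43.21667′; 10 + 43.21667/60 = 10.7202778
  N ⇒ keep positive
  Lon: 50′ + 55″ = 50.91667′; 70 + 50.91667/60 = 70.8486111
  hemisphere W, so the sign is −
Point 3:
  Latitude: 18′ + 50.6″ = 18.84333′; 50 + 18.84333/60 = 50.3140556
  S ⇒ negate
  Longitude: 178° + 57/60 + 53.5/3600 = 178 + 0.950000 + 0.014861 = 178.9648611
  E → positive
Point 4:
  Latitude: split at 2 digits → 52° and 59.5641′; 52 + 59.5641/60 = 52.9927350
  hemisphere S, so the sign is −
  λ: degrees = first 3 digits = 0, minutes = 38.0366; 0 + 38.0366/60 = 0.6339433
  E ⇒ keep positive
Point 5:
  φ: 47 + 14.213/60 = 47.2368833
  S ⇒ negate
  λ: 0 + 54.2466/60 = 0.9041100
  W ⇒ negate

1. 16.752067, -103.695950
2. 10.720278, -70.848611
3. -50.314056, 178.964861
4. -52.992735, 0.633943
5. -47.236883, -0.904110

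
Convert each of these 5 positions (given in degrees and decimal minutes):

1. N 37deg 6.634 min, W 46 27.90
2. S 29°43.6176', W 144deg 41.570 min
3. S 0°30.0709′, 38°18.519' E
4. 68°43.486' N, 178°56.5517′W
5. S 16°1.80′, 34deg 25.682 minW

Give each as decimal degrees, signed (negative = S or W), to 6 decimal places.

1. 37.110567, -46.465000
2. -29.726960, -144.692833
3. -0.501182, 38.308650
4. 68.724767, -178.942528
5. -16.030000, -34.428033

Point 1:
  Lat: 6.634′ = 0.110567°; total 37.1105667
  N ⇒ keep positive
  Lon: 46 + 27.9/60 = 46.4650000
  W ⇒ negate
Point 2:
  φ: 43.6176′ = 0.726960°; total 29.7269600
  S → negative
  Lon: 144 + 41.57/60 = 144.6928333
  W ⇒ negate
Point 3:
  φ: 30.0709′ = 0.501182°; total 0.5011817
  S ⇒ negate
  Longitude: 18.519′ = 0.308650°; total 38.3086500
  E ⇒ keep positive
Point 4:
  Latitude: 68 + 43.486/60 = 68.7247667
  N → positive
  λ: 178 + 56.5517/60 = 178.9425283
  hemisphere W, so the sign is −
Point 5:
  Lat: 1.8′ = 0.030000°; total 16.0300000
  S → negative
  Lon: 34 + 25.682/60 = 34.4280333
  W ⇒ negate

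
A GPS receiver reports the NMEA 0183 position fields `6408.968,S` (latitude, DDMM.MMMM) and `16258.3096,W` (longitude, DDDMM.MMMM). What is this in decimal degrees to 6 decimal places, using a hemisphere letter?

64.149467° S, 162.971827° W

φ: split at 2 digits → 64° and 8.968′; 64 + 8.968/60 = 64.1494667
Lon: degrees = first 3 digits = 162, minutes = 58.3096; 162 + 58.3096/60 = 162.9718267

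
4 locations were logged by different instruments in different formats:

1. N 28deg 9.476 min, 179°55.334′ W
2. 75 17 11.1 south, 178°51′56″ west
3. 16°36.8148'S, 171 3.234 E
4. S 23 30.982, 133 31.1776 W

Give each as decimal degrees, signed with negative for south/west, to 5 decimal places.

1. 28.15793, -179.92223
2. -75.28642, -178.86556
3. -16.61358, 171.05390
4. -23.51637, -133.51963

Point 1:
  Lat: 9.476′ = 0.157933°; total 28.157933
  N ⇒ keep positive
  Lon: 55.334′ = 0.922233°; total 179.922233
  hemisphere W, so the sign is −
Point 2:
  Latitude: 17′ + 11.1″ = 17.18500′; 75 + 17.18500/60 = 75.286417
  hemisphere S, so the sign is −
  Lon: 178 + 51/60 + 56/3600 = 178.865556
  W ⇒ negate
Point 3:
  Lat: 36.8148′ = 0.613580°; total 16.613580
  S → negative
  Longitude: 171 + 3.234/60 = 171.053900
  E ⇒ keep positive
Point 4:
  φ: 30.982′ = 0.516367°; total 23.516367
  hemisphere S, so the sign is −
  λ: 133 + 31.1776/60 = 133.519627
  W → negative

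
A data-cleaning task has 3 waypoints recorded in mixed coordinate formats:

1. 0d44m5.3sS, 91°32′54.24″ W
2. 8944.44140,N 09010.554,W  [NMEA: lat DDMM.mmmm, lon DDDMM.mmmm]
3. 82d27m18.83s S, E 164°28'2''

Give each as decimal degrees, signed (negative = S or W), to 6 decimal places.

1. -0.734806, -91.548400
2. 89.740690, -90.175900
3. -82.455231, 164.467222

Point 1:
  Lat: 0° + 44/60 + 5.3/3600 = 0 + 0.733333 + 0.001472 = 0.7348056
  hemisphere S, so the sign is −
  λ: 91 + 32/60 + 54.24/3600 = 91.5484000
  W → negative
Point 2:
  Lat: split at 2 digits → 89° and 44.4414′; 89 + 44.4414/60 = 89.7406900
  N → positive
  Lon: degrees = first 3 digits = 90, minutes = 10.554; 90 + 10.554/60 = 90.1759000
  W ⇒ negate
Point 3:
  φ: 82° + 27/60 + 18.83/3600 = 82 + 0.450000 + 0.005231 = 82.4552306
  S ⇒ negate
  λ: 164° + 28/60 + 2/3600 = 164 + 0.466667 + 0.000556 = 164.4672222
  E → positive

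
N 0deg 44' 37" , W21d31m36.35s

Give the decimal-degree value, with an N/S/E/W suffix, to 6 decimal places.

φ: 44′ + 37″ = 44.61667′; 0 + 44.61667/60 = 0.7436111
Longitude: 31′ + 36.35″ = 31.60583′; 21 + 31.60583/60 = 21.5267639

0.743611° N, 21.526764° W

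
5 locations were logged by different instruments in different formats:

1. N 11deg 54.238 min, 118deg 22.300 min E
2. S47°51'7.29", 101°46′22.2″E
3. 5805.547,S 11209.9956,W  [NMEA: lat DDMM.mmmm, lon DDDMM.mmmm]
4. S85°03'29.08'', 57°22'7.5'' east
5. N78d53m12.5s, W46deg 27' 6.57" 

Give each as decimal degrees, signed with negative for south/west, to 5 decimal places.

1. 11.90397, 118.37167
2. -47.85203, 101.77283
3. -58.09245, -112.16659
4. -85.05808, 57.36875
5. 78.88681, -46.45183

Point 1:
  Lat: 11 + 54.238/60 = 11.903967
  N ⇒ keep positive
  λ: 22.3′ = 0.371667°; total 118.371667
  E → positive
Point 2:
  Latitude: 51′ + 7.29″ = 51.12150′; 47 + 51.12150/60 = 47.852025
  S → negative
  Longitude: 101 + 46/60 + 22.2/3600 = 101.772833
  E → positive
Point 3:
  Lat: degrees = first 2 digits = 58, minutes = 5.547; 58 + 5.547/60 = 58.092450
  S ⇒ negate
  λ: split at 3 digits → 112° and 9.9956′; 112 + 9.9956/60 = 112.166593
  hemisphere W, so the sign is −
Point 4:
  φ: 85 + 3/60 + 29.08/3600 = 85.058078
  hemisphere S, so the sign is −
  Longitude: 57 + 22/60 + 7.5/3600 = 57.368750
  E ⇒ keep positive
Point 5:
  Lat: 78 + 53/60 + 12.5/3600 = 78.886806
  N → positive
  λ: 27′ + 6.57″ = 27.10950′; 46 + 27.10950/60 = 46.451825
  W ⇒ negate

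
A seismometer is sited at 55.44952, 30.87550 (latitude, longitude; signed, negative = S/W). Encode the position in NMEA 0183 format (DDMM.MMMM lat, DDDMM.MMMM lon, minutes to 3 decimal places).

5526.971,N / 03052.530,E

Latitude: 55° + 0.449520 × 60 = 55° 26.97120′
Lon: minutes = (30.875500 − 30) × 60 = 52.53000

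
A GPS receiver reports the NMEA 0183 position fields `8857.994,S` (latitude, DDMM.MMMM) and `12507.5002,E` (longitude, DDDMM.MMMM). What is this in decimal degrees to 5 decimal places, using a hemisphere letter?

88.96657° S, 125.12500° E

φ: degrees = first 2 digits = 88, minutes = 57.994; 88 + 57.994/60 = 88.966567
Longitude: degrees = first 3 digits = 125, minutes = 7.5002; 125 + 7.5002/60 = 125.125003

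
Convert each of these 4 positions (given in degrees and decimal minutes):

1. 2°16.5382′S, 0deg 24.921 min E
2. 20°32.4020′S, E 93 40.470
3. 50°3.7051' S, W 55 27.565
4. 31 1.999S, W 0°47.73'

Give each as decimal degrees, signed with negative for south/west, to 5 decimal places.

Point 1:
  Latitude: 2 + 16.5382/60 = 2.275637
  S → negative
  Lon: 0 + 24.921/60 = 0.415350
  E → positive
Point 2:
  Latitude: 20 + 32.402/60 = 20.540033
  hemisphere S, so the sign is −
  λ: 93 + 40.47/60 = 93.674500
  E → positive
Point 3:
  Latitude: 3.7051′ = 0.061752°; total 50.061752
  hemisphere S, so the sign is −
  Lon: 27.565′ = 0.459417°; total 55.459417
  hemisphere W, so the sign is −
Point 4:
  φ: 1.999′ = 0.033317°; total 31.033317
  S → negative
  λ: 0 + 47.73/60 = 0.795500
  W → negative

1. -2.27564, 0.41535
2. -20.54003, 93.67450
3. -50.06175, -55.45942
4. -31.03332, -0.79550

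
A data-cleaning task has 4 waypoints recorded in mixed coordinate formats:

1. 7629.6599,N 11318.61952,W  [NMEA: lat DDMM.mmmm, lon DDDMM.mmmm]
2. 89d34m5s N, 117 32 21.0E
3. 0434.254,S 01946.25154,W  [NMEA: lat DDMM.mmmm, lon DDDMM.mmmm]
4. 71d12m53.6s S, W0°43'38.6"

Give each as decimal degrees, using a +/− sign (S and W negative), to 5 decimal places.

1. 76.49433, -113.31033
2. 89.56806, 117.53917
3. -4.57090, -19.77086
4. -71.21489, -0.72739

Point 1:
  Lat: split at 2 digits → 76° and 29.6599′; 76 + 29.6599/60 = 76.494332
  N ⇒ keep positive
  Lon: degrees = first 3 digits = 113, minutes = 18.61952; 113 + 18.61952/60 = 113.310325
  W ⇒ negate
Point 2:
  Latitude: 89° + 34/60 + 5/3600 = 89 + 0.566667 + 0.001389 = 89.568056
  N → positive
  λ: 117 + 32/60 + 21/3600 = 117.539167
  E → positive
Point 3:
  Latitude: split at 2 digits → 04° and 34.254′; 4 + 34.254/60 = 4.570900
  S ⇒ negate
  λ: degrees = first 3 digits = 19, minutes = 46.25154; 19 + 46.25154/60 = 19.770859
  W → negative
Point 4:
  Latitude: 71 + 12/60 + 53.6/3600 = 71.214889
  hemisphere S, so the sign is −
  Lon: 0 + 43/60 + 38.6/3600 = 0.727389
  W ⇒ negate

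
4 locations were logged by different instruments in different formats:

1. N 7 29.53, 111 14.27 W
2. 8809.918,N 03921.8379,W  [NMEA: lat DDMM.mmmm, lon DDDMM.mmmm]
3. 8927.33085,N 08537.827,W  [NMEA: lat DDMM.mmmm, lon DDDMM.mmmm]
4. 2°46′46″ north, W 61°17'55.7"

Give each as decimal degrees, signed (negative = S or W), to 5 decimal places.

1. 7.49217, -111.23783
2. 88.16530, -39.36397
3. 89.45551, -85.63045
4. 2.77944, -61.29881

Point 1:
  Lat: 7 + 29.53/60 = 7.492167
  N → positive
  λ: 14.27′ = 0.237833°; total 111.237833
  W ⇒ negate
Point 2:
  φ: split at 2 digits → 88° and 9.918′; 88 + 9.918/60 = 88.165300
  N → positive
  Lon: split at 3 digits → 039° and 21.8379′; 39 + 21.8379/60 = 39.363965
  W → negative
Point 3:
  φ: degrees = first 2 digits = 89, minutes = 27.33085; 89 + 27.33085/60 = 89.455514
  N ⇒ keep positive
  Lon: split at 3 digits → 085° and 37.827′; 85 + 37.827/60 = 85.630450
  W → negative
Point 4:
  Lat: 2° + 46/60 + 46/3600 = 2 + 0.766667 + 0.012778 = 2.779444
  N ⇒ keep positive
  λ: 17′ + 55.7″ = 17.92833′; 61 + 17.92833/60 = 61.298806
  hemisphere W, so the sign is −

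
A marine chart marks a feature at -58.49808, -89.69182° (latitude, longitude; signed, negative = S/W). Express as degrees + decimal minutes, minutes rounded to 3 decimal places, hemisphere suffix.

58° 29.885′ S, 89° 41.509′ W

Latitude is negative → S; |value| = 58.498080
Lat: minutes = (58.498080 − 58) × 60 = 29.88480
Longitude is negative → W; |value| = 89.691820
Lon: 89° + 0.691820 × 60 = 89° 41.50920′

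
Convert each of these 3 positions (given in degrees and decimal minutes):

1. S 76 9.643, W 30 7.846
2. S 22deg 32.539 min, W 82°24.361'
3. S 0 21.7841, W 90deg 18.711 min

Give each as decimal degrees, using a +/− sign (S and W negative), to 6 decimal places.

1. -76.160717, -30.130767
2. -22.542317, -82.406017
3. -0.363068, -90.311850

Point 1:
  φ: 76 + 9.643/60 = 76.1607167
  S ⇒ negate
  Lon: 7.846′ = 0.130767°; total 30.1307667
  W → negative
Point 2:
  Lat: 22 + 32.539/60 = 22.5423167
  S → negative
  Longitude: 82 + 24.361/60 = 82.4060167
  W → negative
Point 3:
  φ: 0 + 21.7841/60 = 0.3630683
  S → negative
  Lon: 18.711′ = 0.311850°; total 90.3118500
  W ⇒ negate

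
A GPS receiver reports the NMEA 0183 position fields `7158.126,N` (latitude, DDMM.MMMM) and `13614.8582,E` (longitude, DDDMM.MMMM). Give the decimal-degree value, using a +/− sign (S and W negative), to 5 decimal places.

71.96877, 136.24764

Lat: degrees = first 2 digits = 71, minutes = 58.126; 71 + 58.126/60 = 71.968767
N ⇒ keep positive
Lon: split at 3 digits → 136° and 14.8582′; 136 + 14.8582/60 = 136.247637
E → positive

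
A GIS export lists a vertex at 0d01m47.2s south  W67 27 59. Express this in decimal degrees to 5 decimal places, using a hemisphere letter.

φ: 1′ + 47.2″ = 1.78667′; 0 + 1.78667/60 = 0.029778
Longitude: 67° + 27/60 + 59/3600 = 67 + 0.450000 + 0.016389 = 67.466389

0.02978° S, 67.46639° W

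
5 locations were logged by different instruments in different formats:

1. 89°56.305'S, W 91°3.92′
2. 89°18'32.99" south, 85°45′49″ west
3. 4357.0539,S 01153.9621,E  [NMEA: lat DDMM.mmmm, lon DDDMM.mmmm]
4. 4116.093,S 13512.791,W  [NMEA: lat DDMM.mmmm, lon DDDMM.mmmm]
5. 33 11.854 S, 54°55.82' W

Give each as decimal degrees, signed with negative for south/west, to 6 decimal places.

Point 1:
  Latitude: 56.305′ = 0.938417°; total 89.9384167
  hemisphere S, so the sign is −
  λ: 3.92′ = 0.065333°; total 91.0653333
  W ⇒ negate
Point 2:
  φ: 89° + 18/60 + 32.99/3600 = 89 + 0.300000 + 0.009164 = 89.3091639
  hemisphere S, so the sign is −
  Lon: 85° + 45/60 + 49/3600 = 85 + 0.750000 + 0.013611 = 85.7636111
  hemisphere W, so the sign is −
Point 3:
  Lat: degrees = first 2 digits = 43, minutes = 57.0539; 43 + 57.0539/60 = 43.9508983
  S ⇒ negate
  Longitude: split at 3 digits → 011° and 53.9621′; 11 + 53.9621/60 = 11.8993683
  E → positive
Point 4:
  φ: split at 2 digits → 41° and 16.093′; 41 + 16.093/60 = 41.2682167
  hemisphere S, so the sign is −
  Lon: degrees = first 3 digits = 135, minutes = 12.791; 135 + 12.791/60 = 135.2131833
  W ⇒ negate
Point 5:
  φ: 33 + 11.854/60 = 33.1975667
  S ⇒ negate
  Lon: 55.82′ = 0.930333°; total 54.9303333
  hemisphere W, so the sign is −

1. -89.938417, -91.065333
2. -89.309164, -85.763611
3. -43.950898, 11.899368
4. -41.268217, -135.213183
5. -33.197567, -54.930333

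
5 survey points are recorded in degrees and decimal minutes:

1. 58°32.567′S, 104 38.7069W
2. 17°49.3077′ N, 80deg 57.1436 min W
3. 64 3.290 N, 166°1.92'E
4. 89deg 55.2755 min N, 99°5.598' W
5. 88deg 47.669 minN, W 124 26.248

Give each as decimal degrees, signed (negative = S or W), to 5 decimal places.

1. -58.54278, -104.64512
2. 17.82180, -80.95239
3. 64.05483, 166.03200
4. 89.92126, -99.09330
5. 88.79448, -124.43747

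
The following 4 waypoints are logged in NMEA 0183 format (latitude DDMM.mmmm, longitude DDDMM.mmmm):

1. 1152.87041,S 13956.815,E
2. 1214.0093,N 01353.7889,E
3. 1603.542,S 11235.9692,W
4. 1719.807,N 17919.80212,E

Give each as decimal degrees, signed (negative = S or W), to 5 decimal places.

Point 1:
  Lat: split at 2 digits → 11° and 52.87041′; 11 + 52.87041/60 = 11.881174
  hemisphere S, so the sign is −
  Longitude: split at 3 digits → 139° and 56.815′; 139 + 56.815/60 = 139.946917
  E ⇒ keep positive
Point 2:
  Latitude: split at 2 digits → 12° and 14.0093′; 12 + 14.0093/60 = 12.233488
  N ⇒ keep positive
  λ: split at 3 digits → 013° and 53.7889′; 13 + 53.7889/60 = 13.896482
  E → positive
Point 3:
  φ: split at 2 digits → 16° and 3.542′; 16 + 3.542/60 = 16.059033
  S → negative
  λ: split at 3 digits → 112° and 35.9692′; 112 + 35.9692/60 = 112.599487
  W ⇒ negate
Point 4:
  φ: split at 2 digits → 17° and 19.807′; 17 + 19.807/60 = 17.330117
  N ⇒ keep positive
  λ: degrees = first 3 digits = 179, minutes = 19.80212; 179 + 19.80212/60 = 179.330035
  E → positive

1. -11.88117, 139.94692
2. 12.23349, 13.89648
3. -16.05903, -112.59949
4. 17.33012, 179.33004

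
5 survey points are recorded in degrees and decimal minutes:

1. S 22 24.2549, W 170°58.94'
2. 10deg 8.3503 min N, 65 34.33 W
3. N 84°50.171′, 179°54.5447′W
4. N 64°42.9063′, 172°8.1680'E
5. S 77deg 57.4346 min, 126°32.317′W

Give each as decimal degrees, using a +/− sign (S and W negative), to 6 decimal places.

1. -22.404248, -170.982333
2. 10.139172, -65.572167
3. 84.836183, -179.909078
4. 64.715105, 172.136133
5. -77.957243, -126.538617

Point 1:
  Lat: 22 + 24.2549/60 = 22.4042483
  S → negative
  Longitude: 170 + 58.94/60 = 170.9823333
  W → negative
Point 2:
  Latitude: 8.3503′ = 0.139172°; total 10.1391717
  N → positive
  λ: 65 + 34.33/60 = 65.5721667
  W ⇒ negate
Point 3:
  Lat: 84 + 50.171/60 = 84.8361833
  N → positive
  λ: 179 + 54.5447/60 = 179.9090783
  W → negative
Point 4:
  Latitude: 64 + 42.9063/60 = 64.7151050
  N ⇒ keep positive
  λ: 172 + 8.168/60 = 172.1361333
  E → positive
Point 5:
  Lat: 77 + 57.4346/60 = 77.9572433
  hemisphere S, so the sign is −
  λ: 32.317′ = 0.538617°; total 126.5386167
  W → negative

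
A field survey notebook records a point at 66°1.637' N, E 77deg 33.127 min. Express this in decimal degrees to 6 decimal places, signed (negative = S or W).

Lat: 66 + 1.637/60 = 66.0272833
N ⇒ keep positive
λ: 77 + 33.127/60 = 77.5521167
E → positive

66.027283, 77.552117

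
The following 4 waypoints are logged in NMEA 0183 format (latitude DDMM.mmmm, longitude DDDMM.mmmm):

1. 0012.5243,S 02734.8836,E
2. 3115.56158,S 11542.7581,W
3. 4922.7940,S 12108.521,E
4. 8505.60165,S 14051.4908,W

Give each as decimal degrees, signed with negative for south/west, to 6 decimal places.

Point 1:
  φ: degrees = first 2 digits = 0, minutes = 12.5243; 0 + 12.5243/60 = 0.2087383
  hemisphere S, so the sign is −
  Longitude: degrees = first 3 digits = 27, minutes = 34.8836; 27 + 34.8836/60 = 27.5813933
  E ⇒ keep positive
Point 2:
  φ: degrees = first 2 digits = 31, minutes = 15.56158; 31 + 15.56158/60 = 31.2593597
  S ⇒ negate
  Longitude: degrees = first 3 digits = 115, minutes = 42.7581; 115 + 42.7581/60 = 115.7126350
  hemisphere W, so the sign is −
Point 3:
  φ: split at 2 digits → 49° and 22.794′; 49 + 22.794/60 = 49.3799000
  hemisphere S, so the sign is −
  Longitude: split at 3 digits → 121° and 8.521′; 121 + 8.521/60 = 121.1420167
  E ⇒ keep positive
Point 4:
  Latitude: split at 2 digits → 85° and 5.60165′; 85 + 5.60165/60 = 85.0933608
  S → negative
  λ: degrees = first 3 digits = 140, minutes = 51.4908; 140 + 51.4908/60 = 140.8581800
  W ⇒ negate

1. -0.208738, 27.581393
2. -31.259360, -115.712635
3. -49.379900, 121.142017
4. -85.093361, -140.858180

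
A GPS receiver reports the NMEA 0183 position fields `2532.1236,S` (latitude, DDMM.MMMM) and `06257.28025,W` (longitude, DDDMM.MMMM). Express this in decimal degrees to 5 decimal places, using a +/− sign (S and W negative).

Lat: split at 2 digits → 25° and 32.1236′; 25 + 32.1236/60 = 25.535393
S → negative
Lon: degrees = first 3 digits = 62, minutes = 57.28025; 62 + 57.28025/60 = 62.954671
W ⇒ negate

-25.53539, -62.95467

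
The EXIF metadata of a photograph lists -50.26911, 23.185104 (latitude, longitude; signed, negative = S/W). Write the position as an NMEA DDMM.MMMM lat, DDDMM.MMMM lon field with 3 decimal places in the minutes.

Latitude is negative → S; |value| = 50.269110
φ: fractional part 0.269110 → 16.14660 minutes
λ: fractional part 0.185104 → 11.10624 minutes

5016.147,S / 02311.106,E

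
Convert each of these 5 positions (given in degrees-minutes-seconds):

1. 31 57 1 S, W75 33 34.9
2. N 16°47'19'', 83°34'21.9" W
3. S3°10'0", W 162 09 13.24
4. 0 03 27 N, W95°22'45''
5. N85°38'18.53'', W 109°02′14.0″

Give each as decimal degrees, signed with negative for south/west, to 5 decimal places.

1. -31.95028, -75.55969
2. 16.78861, -83.57275
3. -3.16667, -162.15368
4. 0.05750, -95.37917
5. 85.63848, -109.03722

Point 1:
  Latitude: 31 + 57/60 + 1/3600 = 31.950278
  S → negative
  Lon: 75 + 33/60 + 34.9/3600 = 75.559694
  W ⇒ negate
Point 2:
  Lat: 47′ + 19″ = 47.31667′; 16 + 47.31667/60 = 16.788611
  N → positive
  λ: 83 + 34/60 + 21.9/3600 = 83.572750
  hemisphere W, so the sign is −
Point 3:
  φ: 3° + 10/60 + 0/3600 = 3 + 0.166667 + 0.000000 = 3.166667
  hemisphere S, so the sign is −
  Longitude: 9′ + 13.24″ = 9.22067′; 162 + 9.22067/60 = 162.153678
  W ⇒ negate
Point 4:
  φ: 0 + 3/60 + 27/3600 = 0.057500
  N ⇒ keep positive
  Lon: 95° + 22/60 + 45/3600 = 95 + 0.366667 + 0.012500 = 95.379167
  hemisphere W, so the sign is −
Point 5:
  φ: 85° + 38/60 + 18.53/3600 = 85 + 0.633333 + 0.005147 = 85.638481
  N ⇒ keep positive
  Lon: 2′ + 14″ = 2.23333′; 109 + 2.23333/60 = 109.037222
  W → negative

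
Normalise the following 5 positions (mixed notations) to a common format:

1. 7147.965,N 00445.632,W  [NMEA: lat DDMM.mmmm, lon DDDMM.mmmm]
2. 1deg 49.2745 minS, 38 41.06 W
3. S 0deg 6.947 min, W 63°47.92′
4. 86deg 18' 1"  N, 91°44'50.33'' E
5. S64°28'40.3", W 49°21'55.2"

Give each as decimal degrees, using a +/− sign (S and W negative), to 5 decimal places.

1. 71.79942, -4.76053
2. -1.82124, -38.68433
3. -0.11578, -63.79867
4. 86.30028, 91.74731
5. -64.47786, -49.36533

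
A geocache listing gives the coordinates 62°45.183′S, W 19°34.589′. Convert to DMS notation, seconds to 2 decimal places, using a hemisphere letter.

φ: 45.18300′ → 45′ and 0.18300 × 60 = 10.9800″
Lon: 34.58900′ → 34′ and 0.58900 × 60 = 35.3400″

62°45′10.98″ S, 19°34′35.34″ W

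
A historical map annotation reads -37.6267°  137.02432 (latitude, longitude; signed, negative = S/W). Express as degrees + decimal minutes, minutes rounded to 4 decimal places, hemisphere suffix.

37° 37.6020′ S, 137° 1.4592′ E

Latitude is negative → S; |value| = 37.626700
Latitude: fractional part 0.626700 → 37.602000 minutes
Longitude: 137° + 0.024320 × 60 = 137° 1.459200′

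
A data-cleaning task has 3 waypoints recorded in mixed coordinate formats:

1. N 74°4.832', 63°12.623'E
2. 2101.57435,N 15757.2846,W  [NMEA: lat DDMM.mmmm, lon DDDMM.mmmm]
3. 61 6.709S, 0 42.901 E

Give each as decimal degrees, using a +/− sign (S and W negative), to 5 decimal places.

Point 1:
  Lat: 74 + 4.832/60 = 74.080533
  N → positive
  λ: 63 + 12.623/60 = 63.210383
  E → positive
Point 2:
  Lat: split at 2 digits → 21° and 1.57435′; 21 + 1.57435/60 = 21.026239
  N → positive
  λ: split at 3 digits → 157° and 57.2846′; 157 + 57.2846/60 = 157.954743
  W ⇒ negate
Point 3:
  φ: 61 + 6.709/60 = 61.111817
  S ⇒ negate
  Longitude: 42.901′ = 0.715017°; total 0.715017
  E ⇒ keep positive

1. 74.08053, 63.21038
2. 21.02624, -157.95474
3. -61.11182, 0.71502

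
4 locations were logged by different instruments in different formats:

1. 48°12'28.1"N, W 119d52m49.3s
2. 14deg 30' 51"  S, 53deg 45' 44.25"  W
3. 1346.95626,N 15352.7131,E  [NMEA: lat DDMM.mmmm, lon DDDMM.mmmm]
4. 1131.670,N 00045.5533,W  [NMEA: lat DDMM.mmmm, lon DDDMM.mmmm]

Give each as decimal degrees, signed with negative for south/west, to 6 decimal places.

Point 1:
  φ: 12′ + 28.1″ = 12.46833′; 48 + 12.46833/60 = 48.2078056
  N → positive
  Longitude: 119° + 52/60 + 49.3/3600 = 119 + 0.866667 + 0.013694 = 119.8803611
  hemisphere W, so the sign is −
Point 2:
  Lat: 14° + 30/60 + 51/3600 = 14 + 0.500000 + 0.014167 = 14.5141667
  S ⇒ negate
  Lon: 45′ + 44.25″ = 45.73750′; 53 + 45.73750/60 = 53.7622917
  W → negative
Point 3:
  Latitude: split at 2 digits → 13° and 46.95626′; 13 + 46.95626/60 = 13.7826043
  N ⇒ keep positive
  Longitude: split at 3 digits → 153° and 52.7131′; 153 + 52.7131/60 = 153.8785517
  E ⇒ keep positive
Point 4:
  Latitude: degrees = first 2 digits = 11, minutes = 31.67; 11 + 31.67/60 = 11.5278333
  N → positive
  λ: degrees = first 3 digits = 0, minutes = 45.5533; 0 + 45.5533/60 = 0.7592217
  W ⇒ negate

1. 48.207806, -119.880361
2. -14.514167, -53.762292
3. 13.782604, 153.878552
4. 11.527833, -0.759222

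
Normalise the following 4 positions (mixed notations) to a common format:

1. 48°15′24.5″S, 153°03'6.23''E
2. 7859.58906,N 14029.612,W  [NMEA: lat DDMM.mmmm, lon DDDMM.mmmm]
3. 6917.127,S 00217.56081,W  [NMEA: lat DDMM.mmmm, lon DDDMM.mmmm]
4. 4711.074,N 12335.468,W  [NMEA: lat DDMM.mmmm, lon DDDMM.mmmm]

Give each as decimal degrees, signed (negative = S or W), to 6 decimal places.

Point 1:
  φ: 48° + 15/60 + 24.5/3600 = 48 + 0.250000 + 0.006806 = 48.2568056
  hemisphere S, so the sign is −
  Lon: 3′ + 6.23″ = 3.10383′; 153 + 3.10383/60 = 153.0517306
  E → positive
Point 2:
  Latitude: degrees = first 2 digits = 78, minutes = 59.58906; 78 + 59.58906/60 = 78.9931510
  N → positive
  Longitude: split at 3 digits → 140° and 29.612′; 140 + 29.612/60 = 140.4935333
  W ⇒ negate
Point 3:
  φ: degrees = first 2 digits = 69, minutes = 17.127; 69 + 17.127/60 = 69.2854500
  hemisphere S, so the sign is −
  Longitude: split at 3 digits → 002° and 17.56081′; 2 + 17.56081/60 = 2.2926802
  W ⇒ negate
Point 4:
  φ: degrees = first 2 digits = 47, minutes = 11.074; 47 + 11.074/60 = 47.1845667
  N → positive
  Lon: degrees = first 3 digits = 123, minutes = 35.468; 123 + 35.468/60 = 123.5911333
  hemisphere W, so the sign is −

1. -48.256806, 153.051731
2. 78.993151, -140.493533
3. -69.285450, -2.292680
4. 47.184567, -123.591133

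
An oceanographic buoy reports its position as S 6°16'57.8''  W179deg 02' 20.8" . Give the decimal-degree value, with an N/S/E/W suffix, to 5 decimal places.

6.28272° S, 179.03911° W

Latitude: 6° + 16/60 + 57.8/3600 = 6 + 0.266667 + 0.016056 = 6.282722
Longitude: 179 + 2/60 + 20.8/3600 = 179.039111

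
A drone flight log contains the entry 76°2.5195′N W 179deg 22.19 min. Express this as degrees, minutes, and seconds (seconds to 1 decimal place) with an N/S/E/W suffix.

Lat: fractional minutes 0.51950 × 60 = 31.170″
Lon: 22.19000′ → 22′ and 0.19000 × 60 = 11.400″

76°02′31.2″ N, 179°22′11.4″ W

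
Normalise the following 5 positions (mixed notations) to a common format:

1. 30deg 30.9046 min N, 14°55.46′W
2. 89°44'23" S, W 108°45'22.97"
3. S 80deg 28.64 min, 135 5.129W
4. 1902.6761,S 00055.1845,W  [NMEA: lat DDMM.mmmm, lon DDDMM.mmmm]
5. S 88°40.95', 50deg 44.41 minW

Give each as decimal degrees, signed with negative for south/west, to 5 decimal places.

Point 1:
  Lat: 30.9046′ = 0.515077°; total 30.515077
  N → positive
  Longitude: 55.46′ = 0.924333°; total 14.924333
  W → negative
Point 2:
  Lat: 89 + 44/60 + 23/3600 = 89.739722
  S → negative
  λ: 108 + 45/60 + 22.97/3600 = 108.756381
  W → negative
Point 3:
  φ: 28.64′ = 0.477333°; total 80.477333
  hemisphere S, so the sign is −
  λ: 135 + 5.129/60 = 135.085483
  W ⇒ negate
Point 4:
  Lat: degrees = first 2 digits = 19, minutes = 2.6761; 19 + 2.6761/60 = 19.044602
  hemisphere S, so the sign is −
  Lon: degrees = first 3 digits = 0, minutes = 55.1845; 0 + 55.1845/60 = 0.919742
  W → negative
Point 5:
  Lat: 88 + 40.95/60 = 88.682500
  S → negative
  Lon: 50 + 44.41/60 = 50.740167
  W ⇒ negate

1. 30.51508, -14.92433
2. -89.73972, -108.75638
3. -80.47733, -135.08548
4. -19.04460, -0.91974
5. -88.68250, -50.74017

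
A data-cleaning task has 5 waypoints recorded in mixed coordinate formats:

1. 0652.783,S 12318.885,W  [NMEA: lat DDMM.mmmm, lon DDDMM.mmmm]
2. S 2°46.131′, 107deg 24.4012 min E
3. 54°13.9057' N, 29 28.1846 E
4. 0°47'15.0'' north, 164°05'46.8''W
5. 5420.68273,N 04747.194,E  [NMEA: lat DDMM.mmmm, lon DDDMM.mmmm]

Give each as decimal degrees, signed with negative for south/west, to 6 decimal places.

Point 1:
  Lat: degrees = first 2 digits = 6, minutes = 52.783; 6 + 52.783/60 = 6.8797167
  hemisphere S, so the sign is −
  λ: degrees = first 3 digits = 123, minutes = 18.885; 123 + 18.885/60 = 123.3147500
  W → negative
Point 2:
  Latitude: 2 + 46.131/60 = 2.7688500
  S → negative
  λ: 107 + 24.4012/60 = 107.4066867
  E → positive
Point 3:
  Lat: 13.9057′ = 0.231762°; total 54.2317617
  N ⇒ keep positive
  Longitude: 29 + 28.1846/60 = 29.4697433
  E ⇒ keep positive
Point 4:
  Lat: 0° + 47/60 + 15/3600 = 0 + 0.783333 + 0.004167 = 0.7875000
  N → positive
  Lon: 164 + 5/60 + 46.8/3600 = 164.0963333
  hemisphere W, so the sign is −
Point 5:
  φ: degrees = first 2 digits = 54, minutes = 20.68273; 54 + 20.68273/60 = 54.3447122
  N → positive
  Longitude: degrees = first 3 digits = 47, minutes = 47.194; 47 + 47.194/60 = 47.7865667
  E ⇒ keep positive

1. -6.879717, -123.314750
2. -2.768850, 107.406687
3. 54.231762, 29.469743
4. 0.787500, -164.096333
5. 54.344712, 47.786567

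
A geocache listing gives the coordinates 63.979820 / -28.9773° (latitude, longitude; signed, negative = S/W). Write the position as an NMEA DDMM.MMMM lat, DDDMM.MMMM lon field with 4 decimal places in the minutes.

φ: minutes = (63.979820 − 63) × 60 = 58.789200
Longitude is negative → W; |value| = 28.977300
Longitude: minutes = (28.977300 − 28) × 60 = 58.638000

6358.7892,N / 02858.6380,W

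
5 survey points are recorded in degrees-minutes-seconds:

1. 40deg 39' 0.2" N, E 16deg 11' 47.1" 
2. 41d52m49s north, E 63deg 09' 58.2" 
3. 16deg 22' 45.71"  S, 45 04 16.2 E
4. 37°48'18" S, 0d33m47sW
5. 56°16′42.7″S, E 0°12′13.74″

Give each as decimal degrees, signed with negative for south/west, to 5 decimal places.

1. 40.65006, 16.19642
2. 41.88028, 63.16617
3. -16.37936, 45.07117
4. -37.80500, -0.56306
5. -56.27853, 0.20382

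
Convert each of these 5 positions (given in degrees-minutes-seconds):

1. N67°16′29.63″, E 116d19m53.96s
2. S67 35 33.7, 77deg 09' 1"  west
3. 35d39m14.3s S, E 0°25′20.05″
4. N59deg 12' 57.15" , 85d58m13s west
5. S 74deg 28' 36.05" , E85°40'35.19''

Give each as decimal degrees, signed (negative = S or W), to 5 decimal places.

1. 67.27490, 116.33166
2. -67.59269, -77.15028
3. -35.65397, 0.42224
4. 59.21588, -85.97028
5. -74.47668, 85.67644

Point 1:
  φ: 16′ + 29.63″ = 16.49383′; 67 + 16.49383/60 = 67.274897
  N → positive
  λ: 116° + 19/60 + 53.96/3600 = 116 + 0.316667 + 0.014989 = 116.331656
  E ⇒ keep positive
Point 2:
  Lat: 35′ + 33.7″ = 35.56167′; 67 + 35.56167/60 = 67.592694
  S ⇒ negate
  Lon: 77 + 9/60 + 1/3600 = 77.150278
  hemisphere W, so the sign is −
Point 3:
  φ: 35° + 39/60 + 14.3/3600 = 35 + 0.650000 + 0.003972 = 35.653972
  S → negative
  λ: 0 + 25/60 + 20.05/3600 = 0.422236
  E ⇒ keep positive
Point 4:
  Lat: 12′ + 57.15″ = 12.95250′; 59 + 12.95250/60 = 59.215875
  N → positive
  Lon: 85° + 58/60 + 13/3600 = 85 + 0.966667 + 0.003611 = 85.970278
  W → negative
Point 5:
  Latitude: 28′ + 36.05″ = 28.60083′; 74 + 28.60083/60 = 74.476681
  S ⇒ negate
  Longitude: 85° + 40/60 + 35.19/3600 = 85 + 0.666667 + 0.009775 = 85.676442
  E → positive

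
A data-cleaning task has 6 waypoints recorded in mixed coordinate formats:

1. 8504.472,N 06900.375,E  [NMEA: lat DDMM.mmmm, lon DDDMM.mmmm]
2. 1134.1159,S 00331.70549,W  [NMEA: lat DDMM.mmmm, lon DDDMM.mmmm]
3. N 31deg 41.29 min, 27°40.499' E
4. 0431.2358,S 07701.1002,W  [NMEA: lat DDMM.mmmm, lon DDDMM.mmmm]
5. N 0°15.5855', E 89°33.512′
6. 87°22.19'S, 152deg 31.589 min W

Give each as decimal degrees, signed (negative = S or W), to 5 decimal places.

Point 1:
  φ: split at 2 digits → 85° and 4.472′; 85 + 4.472/60 = 85.074533
  N ⇒ keep positive
  Lon: degrees = first 3 digits = 69, minutes = 0.375; 69 + 0.375/60 = 69.006250
  E ⇒ keep positive
Point 2:
  Lat: split at 2 digits → 11° and 34.1159′; 11 + 34.1159/60 = 11.568598
  S → negative
  Longitude: degrees = first 3 digits = 3, minutes = 31.70549; 3 + 31.70549/60 = 3.528425
  W ⇒ negate
Point 3:
  Latitude: 31 + 41.29/60 = 31.688167
  N ⇒ keep positive
  λ: 27 + 40.499/60 = 27.674983
  E ⇒ keep positive
Point 4:
  Lat: split at 2 digits → 04° and 31.2358′; 4 + 31.2358/60 = 4.520597
  S → negative
  Longitude: degrees = first 3 digits = 77, minutes = 1.1002; 77 + 1.1002/60 = 77.018337
  W → negative
Point 5:
  φ: 0 + 15.5855/60 = 0.259758
  N → positive
  Longitude: 33.512′ = 0.558533°; total 89.558533
  E → positive
Point 6:
  Latitude: 87 + 22.19/60 = 87.369833
  hemisphere S, so the sign is −
  Longitude: 31.589′ = 0.526483°; total 152.526483
  W → negative

1. 85.07453, 69.00625
2. -11.56860, -3.52842
3. 31.68817, 27.67498
4. -4.52060, -77.01834
5. 0.25976, 89.55853
6. -87.36983, -152.52648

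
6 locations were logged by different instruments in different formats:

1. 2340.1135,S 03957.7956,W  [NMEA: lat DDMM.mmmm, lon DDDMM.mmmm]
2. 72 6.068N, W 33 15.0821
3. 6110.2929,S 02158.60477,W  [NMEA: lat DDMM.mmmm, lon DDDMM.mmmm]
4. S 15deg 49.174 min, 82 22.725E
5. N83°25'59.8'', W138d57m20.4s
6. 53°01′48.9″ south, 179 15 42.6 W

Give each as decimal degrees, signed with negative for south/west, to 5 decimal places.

Point 1:
  Lat: degrees = first 2 digits = 23, minutes = 40.1135; 23 + 40.1135/60 = 23.668558
  S → negative
  λ: degrees = first 3 digits = 39, minutes = 57.7956; 39 + 57.7956/60 = 39.963260
  W → negative
Point 2:
  Latitude: 72 + 6.068/60 = 72.101133
  N ⇒ keep positive
  Lon: 33 + 15.0821/60 = 33.251368
  W ⇒ negate
Point 3:
  φ: degrees = first 2 digits = 61, minutes = 10.2929; 61 + 10.2929/60 = 61.171548
  S ⇒ negate
  λ: degrees = first 3 digits = 21, minutes = 58.60477; 21 + 58.60477/60 = 21.976746
  W ⇒ negate
Point 4:
  Lat: 15 + 49.174/60 = 15.819567
  S ⇒ negate
  Lon: 82 + 22.725/60 = 82.378750
  E ⇒ keep positive
Point 5:
  Latitude: 83° + 25/60 + 59.8/3600 = 83 + 0.416667 + 0.016611 = 83.433278
  N ⇒ keep positive
  Longitude: 138° + 57/60 + 20.4/3600 = 138 + 0.950000 + 0.005667 = 138.955667
  hemisphere W, so the sign is −
Point 6:
  Lat: 1′ + 48.9″ = 1.81500′; 53 + 1.81500/60 = 53.030250
  hemisphere S, so the sign is −
  Lon: 15′ + 42.6″ = 15.71000′; 179 + 15.71000/60 = 179.261833
  W ⇒ negate

1. -23.66856, -39.96326
2. 72.10113, -33.25137
3. -61.17155, -21.97675
4. -15.81957, 82.37875
5. 83.43328, -138.95567
6. -53.03025, -179.26183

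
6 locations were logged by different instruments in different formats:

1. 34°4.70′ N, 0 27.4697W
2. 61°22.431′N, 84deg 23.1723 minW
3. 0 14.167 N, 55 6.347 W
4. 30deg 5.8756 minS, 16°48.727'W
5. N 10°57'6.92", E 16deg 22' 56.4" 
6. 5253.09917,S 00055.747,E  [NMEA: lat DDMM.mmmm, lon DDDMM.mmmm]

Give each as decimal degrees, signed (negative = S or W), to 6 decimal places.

Point 1:
  Latitude: 4.7′ = 0.078333°; total 34.0783333
  N → positive
  λ: 27.4697′ = 0.457828°; total 0.4578283
  W → negative
Point 2:
  φ: 61 + 22.431/60 = 61.3738500
  N ⇒ keep positive
  Lon: 84 + 23.1723/60 = 84.3862050
  W ⇒ negate
Point 3:
  Lat: 14.167′ = 0.236117°; total 0.2361167
  N → positive
  Longitude: 6.347′ = 0.105783°; total 55.1057833
  W ⇒ negate
Point 4:
  Latitude: 5.8756′ = 0.097927°; total 30.0979267
  hemisphere S, so the sign is −
  Lon: 16 + 48.727/60 = 16.8121167
  W → negative
Point 5:
  Latitude: 57′ + 6.92″ = 57.11533′; 10 + 57.11533/60 = 10.9519222
  N ⇒ keep positive
  Longitude: 16° + 22/60 + 56.4/3600 = 16 + 0.366667 + 0.015667 = 16.3823333
  E ⇒ keep positive
Point 6:
  Lat: split at 2 digits → 52° and 53.09917′; 52 + 53.09917/60 = 52.8849862
  S ⇒ negate
  Lon: split at 3 digits → 000° and 55.747′; 0 + 55.747/60 = 0.9291167
  E ⇒ keep positive

1. 34.078333, -0.457828
2. 61.373850, -84.386205
3. 0.236117, -55.105783
4. -30.097927, -16.812117
5. 10.951922, 16.382333
6. -52.884986, 0.929117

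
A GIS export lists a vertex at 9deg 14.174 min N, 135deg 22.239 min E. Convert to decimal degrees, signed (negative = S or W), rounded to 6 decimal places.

9.236233, 135.370650

Latitude: 9 + 14.174/60 = 9.2362333
N ⇒ keep positive
Longitude: 22.239′ = 0.370650°; total 135.3706500
E ⇒ keep positive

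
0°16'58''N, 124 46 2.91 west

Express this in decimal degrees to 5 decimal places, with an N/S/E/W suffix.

0.28278° N, 124.76748° W

φ: 0° + 16/60 + 58/3600 = 0 + 0.266667 + 0.016111 = 0.282778
Longitude: 124 + 46/60 + 2.91/3600 = 124.767475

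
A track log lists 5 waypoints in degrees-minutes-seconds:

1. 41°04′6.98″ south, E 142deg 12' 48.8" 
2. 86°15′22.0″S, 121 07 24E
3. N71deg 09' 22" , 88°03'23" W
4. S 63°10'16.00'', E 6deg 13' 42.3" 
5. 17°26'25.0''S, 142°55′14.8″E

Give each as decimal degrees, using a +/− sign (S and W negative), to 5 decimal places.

1. -41.06861, 142.21356
2. -86.25611, 121.12333
3. 71.15611, -88.05639
4. -63.17111, 6.22842
5. -17.44028, 142.92078

Point 1:
  Lat: 4′ + 6.98″ = 4.11633′; 41 + 4.11633/60 = 41.068606
  S ⇒ negate
  λ: 142° + 12/60 + 48.8/3600 = 142 + 0.200000 + 0.013556 = 142.213556
  E ⇒ keep positive
Point 2:
  Latitude: 15′ + 22″ = 15.36667′; 86 + 15.36667/60 = 86.256111
  S ⇒ negate
  λ: 121° + 7/60 + 24/3600 = 121 + 0.116667 + 0.006667 = 121.123333
  E → positive
Point 3:
  φ: 9′ + 22″ = 9.36667′; 71 + 9.36667/60 = 71.156111
  N → positive
  Longitude: 88° + 3/60 + 23/3600 = 88 + 0.050000 + 0.006389 = 88.056389
  W → negative
Point 4:
  Latitude: 63° + 10/60 + 16/3600 = 63 + 0.166667 + 0.004444 = 63.171111
  S → negative
  Lon: 13′ + 42.3″ = 13.70500′; 6 + 13.70500/60 = 6.228417
  E ⇒ keep positive
Point 5:
  Latitude: 26′ + 25″ = 26.41667′; 17 + 26.41667/60 = 17.440278
  S → negative
  Longitude: 55′ + 14.8″ = 55.24667′; 142 + 55.24667/60 = 142.920778
  E → positive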